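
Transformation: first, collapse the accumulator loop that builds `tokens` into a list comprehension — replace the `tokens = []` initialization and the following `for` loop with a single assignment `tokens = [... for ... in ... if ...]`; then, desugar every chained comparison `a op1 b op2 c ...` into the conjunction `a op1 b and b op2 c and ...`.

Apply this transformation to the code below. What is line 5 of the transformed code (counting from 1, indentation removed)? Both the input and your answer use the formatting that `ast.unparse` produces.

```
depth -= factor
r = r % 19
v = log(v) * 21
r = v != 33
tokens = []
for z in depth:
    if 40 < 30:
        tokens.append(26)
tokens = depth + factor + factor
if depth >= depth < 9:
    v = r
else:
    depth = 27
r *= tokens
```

tokens = [26 for z in depth if 40 < 30]

Transformed code:
depth -= factor
r = r % 19
v = log(v) * 21
r = v != 33
tokens = [26 for z in depth if 40 < 30]
tokens = depth + factor + factor
if depth >= depth and depth < 9:
    v = r
else:
    depth = 27
r *= tokens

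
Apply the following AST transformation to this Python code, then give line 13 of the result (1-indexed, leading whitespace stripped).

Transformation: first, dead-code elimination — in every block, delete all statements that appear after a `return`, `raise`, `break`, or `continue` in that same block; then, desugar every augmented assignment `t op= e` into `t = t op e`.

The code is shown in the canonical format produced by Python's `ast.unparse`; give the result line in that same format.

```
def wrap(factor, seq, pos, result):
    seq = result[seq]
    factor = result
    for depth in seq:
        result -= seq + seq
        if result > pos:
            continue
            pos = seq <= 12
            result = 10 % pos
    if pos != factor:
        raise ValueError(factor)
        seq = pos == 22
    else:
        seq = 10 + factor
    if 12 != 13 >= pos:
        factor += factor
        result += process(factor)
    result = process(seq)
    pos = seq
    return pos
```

Transformed code:
def wrap(factor, seq, pos, result):
    seq = result[seq]
    factor = result
    for depth in seq:
        result = result - (seq + seq)
        if result > pos:
            continue
    if pos != factor:
        raise ValueError(factor)
    else:
        seq = 10 + factor
    if 12 != 13 >= pos:
        factor = factor + factor
        result = result + process(factor)
    result = process(seq)
    pos = seq
    return pos

factor = factor + factor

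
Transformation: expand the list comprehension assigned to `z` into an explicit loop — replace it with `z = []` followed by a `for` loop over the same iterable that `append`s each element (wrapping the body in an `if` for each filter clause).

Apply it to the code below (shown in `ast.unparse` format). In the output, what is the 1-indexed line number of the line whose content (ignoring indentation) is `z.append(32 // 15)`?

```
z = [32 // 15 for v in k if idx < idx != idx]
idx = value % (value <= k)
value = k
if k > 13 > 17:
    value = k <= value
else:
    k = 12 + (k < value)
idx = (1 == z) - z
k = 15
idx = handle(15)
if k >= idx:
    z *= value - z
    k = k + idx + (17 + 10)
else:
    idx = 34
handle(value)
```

4

Transformed code:
z = []
for v in k:
    if idx < idx != idx:
        z.append(32 // 15)
idx = value % (value <= k)
value = k
if k > 13 > 17:
    value = k <= value
else:
    k = 12 + (k < value)
idx = (1 == z) - z
k = 15
idx = handle(15)
if k >= idx:
    z *= value - z
    k = k + idx + (17 + 10)
else:
    idx = 34
handle(value)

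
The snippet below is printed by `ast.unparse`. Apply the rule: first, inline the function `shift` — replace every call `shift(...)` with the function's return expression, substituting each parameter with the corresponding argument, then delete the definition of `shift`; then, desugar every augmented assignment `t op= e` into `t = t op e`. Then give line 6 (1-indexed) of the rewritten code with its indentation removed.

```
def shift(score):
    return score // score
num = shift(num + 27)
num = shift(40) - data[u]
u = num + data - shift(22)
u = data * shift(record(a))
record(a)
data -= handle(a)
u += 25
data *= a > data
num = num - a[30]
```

Transformed code:
num = (num + 27) // (num + 27)
num = 40 // 40 - data[u]
u = num + data - 22 // 22
u = data * (record(a) // record(a))
record(a)
data = data - handle(a)
u = u + 25
data = data * (a > data)
num = num - a[30]

data = data - handle(a)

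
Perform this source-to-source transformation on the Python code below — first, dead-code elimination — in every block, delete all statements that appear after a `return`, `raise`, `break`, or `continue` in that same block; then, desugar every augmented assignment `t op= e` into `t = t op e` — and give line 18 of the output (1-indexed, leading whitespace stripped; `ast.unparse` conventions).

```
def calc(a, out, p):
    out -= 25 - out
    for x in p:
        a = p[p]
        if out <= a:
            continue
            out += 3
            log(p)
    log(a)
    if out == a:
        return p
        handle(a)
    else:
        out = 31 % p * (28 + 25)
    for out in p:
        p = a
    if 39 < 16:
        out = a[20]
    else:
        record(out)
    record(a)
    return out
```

Transformed code:
def calc(a, out, p):
    out = out - (25 - out)
    for x in p:
        a = p[p]
        if out <= a:
            continue
    log(a)
    if out == a:
        return p
    else:
        out = 31 % p * (28 + 25)
    for out in p:
        p = a
    if 39 < 16:
        out = a[20]
    else:
        record(out)
    record(a)
    return out

record(a)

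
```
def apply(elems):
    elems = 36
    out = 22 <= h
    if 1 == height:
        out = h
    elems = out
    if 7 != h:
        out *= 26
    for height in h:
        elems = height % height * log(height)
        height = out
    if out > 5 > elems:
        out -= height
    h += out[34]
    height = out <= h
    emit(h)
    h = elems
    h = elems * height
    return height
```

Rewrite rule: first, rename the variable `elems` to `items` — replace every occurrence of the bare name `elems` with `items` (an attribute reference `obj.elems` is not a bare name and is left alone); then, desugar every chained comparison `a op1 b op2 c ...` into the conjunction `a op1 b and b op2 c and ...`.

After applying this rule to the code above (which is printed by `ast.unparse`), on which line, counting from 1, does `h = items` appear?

Transformed code:
def apply(items):
    items = 36
    out = 22 <= h
    if 1 == height:
        out = h
    items = out
    if 7 != h:
        out *= 26
    for height in h:
        items = height % height * log(height)
        height = out
    if out > 5 and 5 > items:
        out -= height
    h += out[34]
    height = out <= h
    emit(h)
    h = items
    h = items * height
    return height

17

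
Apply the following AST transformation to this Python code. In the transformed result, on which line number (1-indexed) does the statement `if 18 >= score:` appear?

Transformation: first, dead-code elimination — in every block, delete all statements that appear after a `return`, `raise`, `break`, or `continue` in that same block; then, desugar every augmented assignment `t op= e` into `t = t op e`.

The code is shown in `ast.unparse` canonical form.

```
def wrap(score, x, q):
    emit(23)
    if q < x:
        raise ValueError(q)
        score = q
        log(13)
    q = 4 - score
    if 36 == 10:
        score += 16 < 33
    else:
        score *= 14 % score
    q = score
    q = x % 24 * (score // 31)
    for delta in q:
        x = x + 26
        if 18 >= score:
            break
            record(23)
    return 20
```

Transformed code:
def wrap(score, x, q):
    emit(23)
    if q < x:
        raise ValueError(q)
    q = 4 - score
    if 36 == 10:
        score = score + (16 < 33)
    else:
        score = score * (14 % score)
    q = score
    q = x % 24 * (score // 31)
    for delta in q:
        x = x + 26
        if 18 >= score:
            break
    return 20

14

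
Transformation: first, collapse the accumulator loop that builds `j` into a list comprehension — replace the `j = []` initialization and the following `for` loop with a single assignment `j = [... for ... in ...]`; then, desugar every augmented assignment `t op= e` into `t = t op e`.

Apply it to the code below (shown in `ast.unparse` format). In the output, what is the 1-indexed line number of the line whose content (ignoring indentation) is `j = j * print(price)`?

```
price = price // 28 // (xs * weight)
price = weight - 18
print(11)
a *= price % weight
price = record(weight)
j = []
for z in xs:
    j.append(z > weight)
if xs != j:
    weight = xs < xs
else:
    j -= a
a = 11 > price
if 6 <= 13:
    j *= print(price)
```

Transformed code:
price = price // 28 // (xs * weight)
price = weight - 18
print(11)
a = a * (price % weight)
price = record(weight)
j = [z > weight for z in xs]
if xs != j:
    weight = xs < xs
else:
    j = j - a
a = 11 > price
if 6 <= 13:
    j = j * print(price)

13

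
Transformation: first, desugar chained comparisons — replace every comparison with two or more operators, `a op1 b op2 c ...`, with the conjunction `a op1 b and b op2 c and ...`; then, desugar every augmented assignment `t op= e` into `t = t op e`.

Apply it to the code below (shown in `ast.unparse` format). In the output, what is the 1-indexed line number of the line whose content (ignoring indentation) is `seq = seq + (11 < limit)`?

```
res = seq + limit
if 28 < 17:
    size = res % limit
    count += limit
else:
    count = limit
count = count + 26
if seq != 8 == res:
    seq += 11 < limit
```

Transformed code:
res = seq + limit
if 28 < 17:
    size = res % limit
    count = count + limit
else:
    count = limit
count = count + 26
if seq != 8 and 8 == res:
    seq = seq + (11 < limit)

9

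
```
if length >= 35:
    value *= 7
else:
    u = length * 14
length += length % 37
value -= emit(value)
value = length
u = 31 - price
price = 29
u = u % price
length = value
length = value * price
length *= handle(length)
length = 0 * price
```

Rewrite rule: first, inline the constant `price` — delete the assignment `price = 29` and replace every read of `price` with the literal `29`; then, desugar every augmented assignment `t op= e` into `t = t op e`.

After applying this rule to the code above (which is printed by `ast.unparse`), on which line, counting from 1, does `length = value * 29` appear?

Transformed code:
if length >= 35:
    value = value * 7
else:
    u = length * 14
length = length + length % 37
value = value - emit(value)
value = length
u = 31 - 29
u = u % 29
length = value
length = value * 29
length = length * handle(length)
length = 0 * 29

11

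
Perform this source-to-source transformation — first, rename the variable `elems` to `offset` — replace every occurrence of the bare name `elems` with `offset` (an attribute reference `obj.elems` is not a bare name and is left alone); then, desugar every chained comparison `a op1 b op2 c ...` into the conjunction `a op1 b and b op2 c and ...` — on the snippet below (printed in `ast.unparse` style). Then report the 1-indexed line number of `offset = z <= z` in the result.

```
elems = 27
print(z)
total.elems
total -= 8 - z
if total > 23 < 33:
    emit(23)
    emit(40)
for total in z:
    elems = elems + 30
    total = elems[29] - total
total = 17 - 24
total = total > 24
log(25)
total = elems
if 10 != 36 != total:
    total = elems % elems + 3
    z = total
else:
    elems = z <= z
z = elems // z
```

Transformed code:
offset = 27
print(z)
total.elems
total -= 8 - z
if total > 23 and 23 < 33:
    emit(23)
    emit(40)
for total in z:
    offset = offset + 30
    total = offset[29] - total
total = 17 - 24
total = total > 24
log(25)
total = offset
if 10 != 36 and 36 != total:
    total = offset % offset + 3
    z = total
else:
    offset = z <= z
z = offset // z

19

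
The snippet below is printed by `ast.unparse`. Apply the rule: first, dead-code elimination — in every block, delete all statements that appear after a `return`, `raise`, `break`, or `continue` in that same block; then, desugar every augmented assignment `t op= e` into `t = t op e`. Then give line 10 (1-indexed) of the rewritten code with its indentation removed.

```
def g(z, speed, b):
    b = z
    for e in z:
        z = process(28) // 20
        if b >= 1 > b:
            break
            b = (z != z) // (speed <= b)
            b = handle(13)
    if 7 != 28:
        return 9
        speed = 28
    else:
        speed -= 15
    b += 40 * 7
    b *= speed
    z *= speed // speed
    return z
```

Transformed code:
def g(z, speed, b):
    b = z
    for e in z:
        z = process(28) // 20
        if b >= 1 > b:
            break
    if 7 != 28:
        return 9
    else:
        speed = speed - 15
    b = b + 40 * 7
    b = b * speed
    z = z * (speed // speed)
    return z

speed = speed - 15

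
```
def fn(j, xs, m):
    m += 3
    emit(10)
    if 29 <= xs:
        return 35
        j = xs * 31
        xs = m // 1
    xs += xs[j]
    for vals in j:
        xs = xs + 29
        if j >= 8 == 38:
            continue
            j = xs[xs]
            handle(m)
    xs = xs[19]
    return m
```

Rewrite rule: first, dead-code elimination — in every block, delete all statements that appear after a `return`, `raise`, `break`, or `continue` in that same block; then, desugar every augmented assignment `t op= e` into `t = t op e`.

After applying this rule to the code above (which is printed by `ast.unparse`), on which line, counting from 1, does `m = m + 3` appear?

2

Transformed code:
def fn(j, xs, m):
    m = m + 3
    emit(10)
    if 29 <= xs:
        return 35
    xs = xs + xs[j]
    for vals in j:
        xs = xs + 29
        if j >= 8 == 38:
            continue
    xs = xs[19]
    return m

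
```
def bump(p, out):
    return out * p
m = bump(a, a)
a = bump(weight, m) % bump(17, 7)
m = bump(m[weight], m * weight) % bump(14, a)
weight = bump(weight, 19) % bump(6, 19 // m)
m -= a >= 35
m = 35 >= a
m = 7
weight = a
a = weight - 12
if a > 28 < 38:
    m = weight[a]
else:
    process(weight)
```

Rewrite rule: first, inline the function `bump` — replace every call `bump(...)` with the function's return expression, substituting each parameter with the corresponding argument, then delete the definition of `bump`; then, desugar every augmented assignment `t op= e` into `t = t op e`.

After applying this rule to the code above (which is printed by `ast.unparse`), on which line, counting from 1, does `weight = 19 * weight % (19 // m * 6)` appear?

Transformed code:
m = a * a
a = m * weight % (7 * 17)
m = m * weight * m[weight] % (a * 14)
weight = 19 * weight % (19 // m * 6)
m = m - (a >= 35)
m = 35 >= a
m = 7
weight = a
a = weight - 12
if a > 28 < 38:
    m = weight[a]
else:
    process(weight)

4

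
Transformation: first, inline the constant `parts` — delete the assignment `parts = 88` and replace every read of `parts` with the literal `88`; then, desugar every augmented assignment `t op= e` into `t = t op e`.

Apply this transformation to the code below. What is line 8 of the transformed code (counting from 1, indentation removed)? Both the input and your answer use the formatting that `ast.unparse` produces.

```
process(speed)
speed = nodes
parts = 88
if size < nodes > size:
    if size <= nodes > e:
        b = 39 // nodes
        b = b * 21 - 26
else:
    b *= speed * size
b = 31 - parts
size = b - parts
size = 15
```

Transformed code:
process(speed)
speed = nodes
if size < nodes > size:
    if size <= nodes > e:
        b = 39 // nodes
        b = b * 21 - 26
else:
    b = b * (speed * size)
b = 31 - 88
size = b - 88
size = 15

b = b * (speed * size)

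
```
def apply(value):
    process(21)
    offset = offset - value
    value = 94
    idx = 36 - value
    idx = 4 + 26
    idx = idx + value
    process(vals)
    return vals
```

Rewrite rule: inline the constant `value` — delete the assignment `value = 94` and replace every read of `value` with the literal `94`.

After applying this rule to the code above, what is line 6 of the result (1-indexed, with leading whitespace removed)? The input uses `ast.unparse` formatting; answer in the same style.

Transformed code:
def apply(value):
    process(21)
    offset = offset - 94
    idx = 36 - 94
    idx = 4 + 26
    idx = idx + 94
    process(vals)
    return vals

idx = idx + 94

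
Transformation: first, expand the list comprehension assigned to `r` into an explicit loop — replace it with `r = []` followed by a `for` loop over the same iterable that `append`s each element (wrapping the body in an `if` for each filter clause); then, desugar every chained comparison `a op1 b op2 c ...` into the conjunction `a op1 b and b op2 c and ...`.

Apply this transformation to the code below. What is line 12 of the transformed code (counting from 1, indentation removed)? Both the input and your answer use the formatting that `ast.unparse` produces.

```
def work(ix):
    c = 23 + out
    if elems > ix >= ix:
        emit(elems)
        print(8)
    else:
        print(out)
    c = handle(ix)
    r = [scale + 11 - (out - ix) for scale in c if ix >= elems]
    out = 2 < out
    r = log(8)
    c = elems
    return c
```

Transformed code:
def work(ix):
    c = 23 + out
    if elems > ix and ix >= ix:
        emit(elems)
        print(8)
    else:
        print(out)
    c = handle(ix)
    r = []
    for scale in c:
        if ix >= elems:
            r.append(scale + 11 - (out - ix))
    out = 2 < out
    r = log(8)
    c = elems
    return c

r.append(scale + 11 - (out - ix))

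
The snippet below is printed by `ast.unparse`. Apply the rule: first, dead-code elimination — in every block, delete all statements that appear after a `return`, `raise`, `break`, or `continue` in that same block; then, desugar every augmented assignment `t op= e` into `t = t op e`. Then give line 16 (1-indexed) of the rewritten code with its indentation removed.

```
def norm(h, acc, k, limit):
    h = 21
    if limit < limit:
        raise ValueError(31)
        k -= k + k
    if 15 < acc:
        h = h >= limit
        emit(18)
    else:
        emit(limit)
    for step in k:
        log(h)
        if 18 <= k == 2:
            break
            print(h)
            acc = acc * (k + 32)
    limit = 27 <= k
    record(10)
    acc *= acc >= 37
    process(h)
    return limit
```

Transformed code:
def norm(h, acc, k, limit):
    h = 21
    if limit < limit:
        raise ValueError(31)
    if 15 < acc:
        h = h >= limit
        emit(18)
    else:
        emit(limit)
    for step in k:
        log(h)
        if 18 <= k == 2:
            break
    limit = 27 <= k
    record(10)
    acc = acc * (acc >= 37)
    process(h)
    return limit

acc = acc * (acc >= 37)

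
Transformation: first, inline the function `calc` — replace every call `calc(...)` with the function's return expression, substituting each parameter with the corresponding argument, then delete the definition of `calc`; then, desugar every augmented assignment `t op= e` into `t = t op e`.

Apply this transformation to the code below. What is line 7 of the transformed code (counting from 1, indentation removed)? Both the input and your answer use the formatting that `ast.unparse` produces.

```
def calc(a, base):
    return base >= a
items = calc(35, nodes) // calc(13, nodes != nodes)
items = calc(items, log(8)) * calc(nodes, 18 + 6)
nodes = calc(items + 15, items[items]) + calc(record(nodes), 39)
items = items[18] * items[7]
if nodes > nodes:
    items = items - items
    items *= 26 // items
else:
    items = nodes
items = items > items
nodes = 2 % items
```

items = items * (26 // items)

Transformed code:
items = (nodes >= 35) // ((nodes != nodes) >= 13)
items = (log(8) >= items) * (18 + 6 >= nodes)
nodes = (items[items] >= items + 15) + (39 >= record(nodes))
items = items[18] * items[7]
if nodes > nodes:
    items = items - items
    items = items * (26 // items)
else:
    items = nodes
items = items > items
nodes = 2 % items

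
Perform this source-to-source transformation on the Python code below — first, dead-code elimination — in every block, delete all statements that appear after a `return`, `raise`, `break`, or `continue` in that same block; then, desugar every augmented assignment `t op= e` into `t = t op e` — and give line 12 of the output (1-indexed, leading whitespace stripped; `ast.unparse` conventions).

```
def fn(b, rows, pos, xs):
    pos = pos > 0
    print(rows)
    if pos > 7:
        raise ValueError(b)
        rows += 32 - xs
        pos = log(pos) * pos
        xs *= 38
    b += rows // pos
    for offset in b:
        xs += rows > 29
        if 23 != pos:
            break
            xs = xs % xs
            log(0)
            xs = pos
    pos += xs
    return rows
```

return rows

Transformed code:
def fn(b, rows, pos, xs):
    pos = pos > 0
    print(rows)
    if pos > 7:
        raise ValueError(b)
    b = b + rows // pos
    for offset in b:
        xs = xs + (rows > 29)
        if 23 != pos:
            break
    pos = pos + xs
    return rows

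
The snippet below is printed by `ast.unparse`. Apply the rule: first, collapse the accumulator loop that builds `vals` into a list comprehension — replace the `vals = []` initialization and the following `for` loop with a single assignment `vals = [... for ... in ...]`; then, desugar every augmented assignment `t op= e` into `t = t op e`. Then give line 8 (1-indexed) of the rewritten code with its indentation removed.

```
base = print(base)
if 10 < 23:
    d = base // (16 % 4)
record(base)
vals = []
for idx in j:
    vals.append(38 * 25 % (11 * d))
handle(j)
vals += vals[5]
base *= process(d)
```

base = base * process(d)

Transformed code:
base = print(base)
if 10 < 23:
    d = base // (16 % 4)
record(base)
vals = [38 * 25 % (11 * d) for idx in j]
handle(j)
vals = vals + vals[5]
base = base * process(d)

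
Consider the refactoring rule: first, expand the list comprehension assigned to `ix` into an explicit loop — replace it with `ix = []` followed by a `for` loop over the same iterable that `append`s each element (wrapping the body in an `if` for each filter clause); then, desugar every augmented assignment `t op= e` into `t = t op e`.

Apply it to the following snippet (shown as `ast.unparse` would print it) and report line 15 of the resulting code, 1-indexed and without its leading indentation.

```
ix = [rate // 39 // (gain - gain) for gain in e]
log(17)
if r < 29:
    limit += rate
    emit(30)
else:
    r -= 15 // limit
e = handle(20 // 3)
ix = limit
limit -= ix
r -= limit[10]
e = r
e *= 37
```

Transformed code:
ix = []
for gain in e:
    ix.append(rate // 39 // (gain - gain))
log(17)
if r < 29:
    limit = limit + rate
    emit(30)
else:
    r = r - 15 // limit
e = handle(20 // 3)
ix = limit
limit = limit - ix
r = r - limit[10]
e = r
e = e * 37

e = e * 37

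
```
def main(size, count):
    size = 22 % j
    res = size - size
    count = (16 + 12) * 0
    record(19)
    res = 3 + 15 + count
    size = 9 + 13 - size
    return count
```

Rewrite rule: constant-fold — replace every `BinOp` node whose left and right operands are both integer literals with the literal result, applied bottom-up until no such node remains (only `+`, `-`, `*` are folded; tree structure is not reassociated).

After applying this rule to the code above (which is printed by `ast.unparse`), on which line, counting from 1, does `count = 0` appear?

4

Transformed code:
def main(size, count):
    size = 22 % j
    res = size - size
    count = 0
    record(19)
    res = 18 + count
    size = 22 - size
    return count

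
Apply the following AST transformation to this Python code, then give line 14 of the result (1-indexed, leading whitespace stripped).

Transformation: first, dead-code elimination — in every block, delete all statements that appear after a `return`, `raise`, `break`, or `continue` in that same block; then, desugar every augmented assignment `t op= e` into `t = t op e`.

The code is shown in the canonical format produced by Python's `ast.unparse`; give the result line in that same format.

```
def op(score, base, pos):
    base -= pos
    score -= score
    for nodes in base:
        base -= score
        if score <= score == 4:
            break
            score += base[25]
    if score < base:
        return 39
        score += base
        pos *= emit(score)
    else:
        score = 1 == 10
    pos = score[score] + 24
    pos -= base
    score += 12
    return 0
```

Transformed code:
def op(score, base, pos):
    base = base - pos
    score = score - score
    for nodes in base:
        base = base - score
        if score <= score == 4:
            break
    if score < base:
        return 39
    else:
        score = 1 == 10
    pos = score[score] + 24
    pos = pos - base
    score = score + 12
    return 0

score = score + 12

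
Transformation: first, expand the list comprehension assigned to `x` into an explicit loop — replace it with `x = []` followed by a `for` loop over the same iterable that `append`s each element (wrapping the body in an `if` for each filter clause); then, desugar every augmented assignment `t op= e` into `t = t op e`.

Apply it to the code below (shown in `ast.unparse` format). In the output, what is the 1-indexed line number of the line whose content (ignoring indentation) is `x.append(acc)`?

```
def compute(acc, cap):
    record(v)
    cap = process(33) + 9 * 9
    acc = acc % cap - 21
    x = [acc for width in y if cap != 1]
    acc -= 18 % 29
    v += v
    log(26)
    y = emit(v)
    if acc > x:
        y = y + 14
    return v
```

Transformed code:
def compute(acc, cap):
    record(v)
    cap = process(33) + 9 * 9
    acc = acc % cap - 21
    x = []
    for width in y:
        if cap != 1:
            x.append(acc)
    acc = acc - 18 % 29
    v = v + v
    log(26)
    y = emit(v)
    if acc > x:
        y = y + 14
    return v

8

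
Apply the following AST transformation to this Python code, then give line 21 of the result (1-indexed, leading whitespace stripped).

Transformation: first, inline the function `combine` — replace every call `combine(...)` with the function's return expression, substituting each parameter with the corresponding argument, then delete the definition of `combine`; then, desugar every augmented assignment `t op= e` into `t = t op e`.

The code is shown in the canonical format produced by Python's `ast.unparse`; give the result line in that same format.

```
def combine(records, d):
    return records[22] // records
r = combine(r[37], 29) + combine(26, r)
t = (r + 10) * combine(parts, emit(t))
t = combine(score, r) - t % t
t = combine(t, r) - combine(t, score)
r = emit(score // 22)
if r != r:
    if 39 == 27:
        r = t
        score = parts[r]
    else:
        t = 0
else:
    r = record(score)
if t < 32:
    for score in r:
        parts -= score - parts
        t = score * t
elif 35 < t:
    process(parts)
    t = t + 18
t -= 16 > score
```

Transformed code:
r = r[37][22] // r[37] + 26[22] // 26
t = (r + 10) * (parts[22] // parts)
t = score[22] // score - t % t
t = t[22] // t - t[22] // t
r = emit(score // 22)
if r != r:
    if 39 == 27:
        r = t
        score = parts[r]
    else:
        t = 0
else:
    r = record(score)
if t < 32:
    for score in r:
        parts = parts - (score - parts)
        t = score * t
elif 35 < t:
    process(parts)
    t = t + 18
t = t - (16 > score)

t = t - (16 > score)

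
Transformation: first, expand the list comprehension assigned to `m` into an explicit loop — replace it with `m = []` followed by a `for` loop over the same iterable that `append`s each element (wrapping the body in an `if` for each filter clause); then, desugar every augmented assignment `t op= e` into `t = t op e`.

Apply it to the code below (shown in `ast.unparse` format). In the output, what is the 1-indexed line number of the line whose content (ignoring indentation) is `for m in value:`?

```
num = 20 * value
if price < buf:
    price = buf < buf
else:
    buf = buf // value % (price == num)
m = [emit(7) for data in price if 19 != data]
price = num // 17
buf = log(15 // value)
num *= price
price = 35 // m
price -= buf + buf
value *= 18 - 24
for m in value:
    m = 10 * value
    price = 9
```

16

Transformed code:
num = 20 * value
if price < buf:
    price = buf < buf
else:
    buf = buf // value % (price == num)
m = []
for data in price:
    if 19 != data:
        m.append(emit(7))
price = num // 17
buf = log(15 // value)
num = num * price
price = 35 // m
price = price - (buf + buf)
value = value * (18 - 24)
for m in value:
    m = 10 * value
    price = 9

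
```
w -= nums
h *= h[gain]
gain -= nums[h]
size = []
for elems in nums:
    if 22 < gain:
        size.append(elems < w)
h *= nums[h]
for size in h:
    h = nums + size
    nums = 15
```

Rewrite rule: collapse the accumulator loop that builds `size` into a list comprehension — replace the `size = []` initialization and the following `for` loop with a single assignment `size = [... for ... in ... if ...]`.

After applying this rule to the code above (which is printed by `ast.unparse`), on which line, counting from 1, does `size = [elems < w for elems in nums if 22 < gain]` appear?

Transformed code:
w -= nums
h *= h[gain]
gain -= nums[h]
size = [elems < w for elems in nums if 22 < gain]
h *= nums[h]
for size in h:
    h = nums + size
    nums = 15

4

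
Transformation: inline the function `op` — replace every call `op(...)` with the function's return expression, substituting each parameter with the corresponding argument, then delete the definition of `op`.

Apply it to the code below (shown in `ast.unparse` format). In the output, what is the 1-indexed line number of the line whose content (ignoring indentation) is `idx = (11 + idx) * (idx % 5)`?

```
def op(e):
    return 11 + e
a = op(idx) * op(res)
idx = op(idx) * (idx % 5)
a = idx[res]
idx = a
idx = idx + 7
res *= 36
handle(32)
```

Transformed code:
a = (11 + idx) * (11 + res)
idx = (11 + idx) * (idx % 5)
a = idx[res]
idx = a
idx = idx + 7
res *= 36
handle(32)

2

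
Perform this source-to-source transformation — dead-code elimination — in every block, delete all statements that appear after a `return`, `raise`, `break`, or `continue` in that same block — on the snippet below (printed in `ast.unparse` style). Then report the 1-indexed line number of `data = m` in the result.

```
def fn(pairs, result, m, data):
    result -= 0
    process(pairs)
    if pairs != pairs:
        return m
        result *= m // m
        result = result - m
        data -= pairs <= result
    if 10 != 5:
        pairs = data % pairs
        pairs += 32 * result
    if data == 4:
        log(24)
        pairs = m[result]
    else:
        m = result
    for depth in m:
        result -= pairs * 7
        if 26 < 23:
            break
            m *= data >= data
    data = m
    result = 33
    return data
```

18

Transformed code:
def fn(pairs, result, m, data):
    result -= 0
    process(pairs)
    if pairs != pairs:
        return m
    if 10 != 5:
        pairs = data % pairs
        pairs += 32 * result
    if data == 4:
        log(24)
        pairs = m[result]
    else:
        m = result
    for depth in m:
        result -= pairs * 7
        if 26 < 23:
            break
    data = m
    result = 33
    return data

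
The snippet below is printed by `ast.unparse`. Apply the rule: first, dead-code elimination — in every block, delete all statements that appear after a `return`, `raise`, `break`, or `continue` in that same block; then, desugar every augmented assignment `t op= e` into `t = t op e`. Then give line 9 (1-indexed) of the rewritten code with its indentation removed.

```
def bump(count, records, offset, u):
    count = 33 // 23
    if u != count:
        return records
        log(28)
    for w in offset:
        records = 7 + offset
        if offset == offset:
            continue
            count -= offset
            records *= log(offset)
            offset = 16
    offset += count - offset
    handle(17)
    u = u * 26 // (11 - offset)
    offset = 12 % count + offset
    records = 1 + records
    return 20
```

offset = offset + (count - offset)

Transformed code:
def bump(count, records, offset, u):
    count = 33 // 23
    if u != count:
        return records
    for w in offset:
        records = 7 + offset
        if offset == offset:
            continue
    offset = offset + (count - offset)
    handle(17)
    u = u * 26 // (11 - offset)
    offset = 12 % count + offset
    records = 1 + records
    return 20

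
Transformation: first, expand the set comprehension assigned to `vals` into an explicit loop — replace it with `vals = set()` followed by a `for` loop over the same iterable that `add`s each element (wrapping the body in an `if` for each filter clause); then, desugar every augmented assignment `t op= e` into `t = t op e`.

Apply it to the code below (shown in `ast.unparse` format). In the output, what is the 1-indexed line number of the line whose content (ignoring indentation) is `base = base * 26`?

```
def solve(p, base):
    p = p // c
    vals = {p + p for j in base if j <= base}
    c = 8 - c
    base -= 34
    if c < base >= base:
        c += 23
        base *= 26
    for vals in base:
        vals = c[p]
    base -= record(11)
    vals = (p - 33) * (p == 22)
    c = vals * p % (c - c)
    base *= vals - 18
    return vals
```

Transformed code:
def solve(p, base):
    p = p // c
    vals = set()
    for j in base:
        if j <= base:
            vals.add(p + p)
    c = 8 - c
    base = base - 34
    if c < base >= base:
        c = c + 23
        base = base * 26
    for vals in base:
        vals = c[p]
    base = base - record(11)
    vals = (p - 33) * (p == 22)
    c = vals * p % (c - c)
    base = base * (vals - 18)
    return vals

11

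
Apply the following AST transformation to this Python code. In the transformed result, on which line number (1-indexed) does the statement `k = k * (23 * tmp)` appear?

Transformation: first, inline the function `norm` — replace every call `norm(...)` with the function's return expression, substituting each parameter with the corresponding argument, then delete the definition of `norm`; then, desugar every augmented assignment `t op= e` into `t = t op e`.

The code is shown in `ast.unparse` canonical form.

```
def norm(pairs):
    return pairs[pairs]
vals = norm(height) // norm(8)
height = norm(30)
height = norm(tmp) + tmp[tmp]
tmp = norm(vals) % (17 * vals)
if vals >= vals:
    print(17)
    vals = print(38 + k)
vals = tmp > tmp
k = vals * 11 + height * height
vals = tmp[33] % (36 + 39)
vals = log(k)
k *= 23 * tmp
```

12

Transformed code:
vals = height[height] // 8[8]
height = 30[30]
height = tmp[tmp] + tmp[tmp]
tmp = vals[vals] % (17 * vals)
if vals >= vals:
    print(17)
    vals = print(38 + k)
vals = tmp > tmp
k = vals * 11 + height * height
vals = tmp[33] % (36 + 39)
vals = log(k)
k = k * (23 * tmp)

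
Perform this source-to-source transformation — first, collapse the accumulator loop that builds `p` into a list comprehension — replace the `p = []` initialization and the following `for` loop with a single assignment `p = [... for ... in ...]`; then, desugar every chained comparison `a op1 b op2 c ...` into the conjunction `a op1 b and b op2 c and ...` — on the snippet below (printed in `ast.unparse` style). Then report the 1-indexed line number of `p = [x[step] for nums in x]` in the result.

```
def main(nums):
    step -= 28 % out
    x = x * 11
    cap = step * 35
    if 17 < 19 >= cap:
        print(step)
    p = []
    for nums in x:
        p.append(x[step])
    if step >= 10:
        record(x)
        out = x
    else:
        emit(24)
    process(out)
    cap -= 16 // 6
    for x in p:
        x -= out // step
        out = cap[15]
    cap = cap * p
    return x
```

Transformed code:
def main(nums):
    step -= 28 % out
    x = x * 11
    cap = step * 35
    if 17 < 19 and 19 >= cap:
        print(step)
    p = [x[step] for nums in x]
    if step >= 10:
        record(x)
        out = x
    else:
        emit(24)
    process(out)
    cap -= 16 // 6
    for x in p:
        x -= out // step
        out = cap[15]
    cap = cap * p
    return x

7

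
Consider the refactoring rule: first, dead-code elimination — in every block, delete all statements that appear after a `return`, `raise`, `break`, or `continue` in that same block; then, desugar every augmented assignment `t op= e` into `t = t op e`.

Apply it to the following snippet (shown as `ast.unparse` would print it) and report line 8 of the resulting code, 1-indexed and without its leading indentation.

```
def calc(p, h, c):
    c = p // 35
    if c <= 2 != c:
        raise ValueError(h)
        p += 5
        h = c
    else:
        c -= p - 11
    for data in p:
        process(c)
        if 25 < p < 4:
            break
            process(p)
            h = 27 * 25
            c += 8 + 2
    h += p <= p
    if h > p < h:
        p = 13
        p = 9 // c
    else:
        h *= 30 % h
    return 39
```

process(c)

Transformed code:
def calc(p, h, c):
    c = p // 35
    if c <= 2 != c:
        raise ValueError(h)
    else:
        c = c - (p - 11)
    for data in p:
        process(c)
        if 25 < p < 4:
            break
    h = h + (p <= p)
    if h > p < h:
        p = 13
        p = 9 // c
    else:
        h = h * (30 % h)
    return 39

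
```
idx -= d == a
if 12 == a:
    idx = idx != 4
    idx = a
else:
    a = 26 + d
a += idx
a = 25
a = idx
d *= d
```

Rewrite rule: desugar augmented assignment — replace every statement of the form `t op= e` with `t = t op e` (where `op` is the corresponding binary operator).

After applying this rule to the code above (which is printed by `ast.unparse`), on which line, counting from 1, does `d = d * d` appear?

10

Transformed code:
idx = idx - (d == a)
if 12 == a:
    idx = idx != 4
    idx = a
else:
    a = 26 + d
a = a + idx
a = 25
a = idx
d = d * d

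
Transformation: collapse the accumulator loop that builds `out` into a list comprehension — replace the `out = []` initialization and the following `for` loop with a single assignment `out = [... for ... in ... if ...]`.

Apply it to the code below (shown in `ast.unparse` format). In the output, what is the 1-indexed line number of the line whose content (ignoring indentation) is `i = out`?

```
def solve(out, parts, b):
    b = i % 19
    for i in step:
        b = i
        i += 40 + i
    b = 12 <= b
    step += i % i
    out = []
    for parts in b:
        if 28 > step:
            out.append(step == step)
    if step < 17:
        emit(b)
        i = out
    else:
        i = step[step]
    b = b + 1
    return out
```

Transformed code:
def solve(out, parts, b):
    b = i % 19
    for i in step:
        b = i
        i += 40 + i
    b = 12 <= b
    step += i % i
    out = [step == step for parts in b if 28 > step]
    if step < 17:
        emit(b)
        i = out
    else:
        i = step[step]
    b = b + 1
    return out

11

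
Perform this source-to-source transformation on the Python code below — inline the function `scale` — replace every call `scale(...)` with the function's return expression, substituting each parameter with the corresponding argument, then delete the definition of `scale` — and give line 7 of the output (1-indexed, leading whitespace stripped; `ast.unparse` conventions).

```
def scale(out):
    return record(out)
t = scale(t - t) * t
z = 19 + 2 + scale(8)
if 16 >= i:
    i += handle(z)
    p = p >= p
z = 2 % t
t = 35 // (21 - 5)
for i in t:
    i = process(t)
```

t = 35 // (21 - 5)

Transformed code:
t = record(t - t) * t
z = 19 + 2 + record(8)
if 16 >= i:
    i += handle(z)
    p = p >= p
z = 2 % t
t = 35 // (21 - 5)
for i in t:
    i = process(t)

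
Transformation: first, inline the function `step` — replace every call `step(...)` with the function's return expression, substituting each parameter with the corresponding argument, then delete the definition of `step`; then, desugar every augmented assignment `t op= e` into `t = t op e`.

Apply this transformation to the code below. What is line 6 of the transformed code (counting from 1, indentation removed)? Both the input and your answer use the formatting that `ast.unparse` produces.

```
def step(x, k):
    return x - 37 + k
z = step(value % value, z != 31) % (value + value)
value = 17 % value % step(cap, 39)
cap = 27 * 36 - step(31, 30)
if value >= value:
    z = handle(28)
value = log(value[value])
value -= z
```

value = log(value[value])

Transformed code:
z = (value % value - 37 + (z != 31)) % (value + value)
value = 17 % value % (cap - 37 + 39)
cap = 27 * 36 - (31 - 37 + 30)
if value >= value:
    z = handle(28)
value = log(value[value])
value = value - z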